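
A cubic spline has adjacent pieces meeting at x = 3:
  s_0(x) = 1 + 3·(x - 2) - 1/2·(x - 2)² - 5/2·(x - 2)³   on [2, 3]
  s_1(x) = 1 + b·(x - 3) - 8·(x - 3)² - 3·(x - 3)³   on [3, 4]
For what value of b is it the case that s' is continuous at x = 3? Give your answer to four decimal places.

s_0'(x) = 3 - 1·(x - 2) - 15/2·(x - 2)², so s_0'(3) = -11/2. On the right, s_1'(3) = b, so b = -11/2.

-5.5000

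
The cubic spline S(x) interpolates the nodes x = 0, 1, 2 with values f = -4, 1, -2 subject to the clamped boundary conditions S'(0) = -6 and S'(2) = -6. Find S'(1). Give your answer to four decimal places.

4.5000

Put M_i = S'' at the i-th knot. Here h = (1, 1) and Δ = (5, -3), so the interior equations h_(i-1)·M_(i-1) + 2(h_(i-1)+h_i)·M_i + h_i·M_(i+1) = 6(Δ_i − Δ_(i-1)) read
  1·M_0 + 4·M_1 + 1·M_2 = 6(Δ_1 - Δ_0) = -48
Clamped end conditions give two more equations: 2h_0·M_0 + h_0·M_1 = 6(Δ_0 - S'(0)) = 66 and h_1·M_1 + 2h_1·M_2 = 6(S'(2) - Δ_1) = -18.
Solving: M_0 = 45, M_1 = -24, M_2 = 3.
On [1, 2], S'(x) = b_1 + 2c_1·(x - 1) + 3d_1·(x - 1)² with b_1 = Δ_1 - h_1(2M_1 + M_2)/6 = 9/2, c_1 = M_1/2 = -12, d_1 = (M_2 - M_1)/(6h_1) = 9/2. So S'(1) = 9/2.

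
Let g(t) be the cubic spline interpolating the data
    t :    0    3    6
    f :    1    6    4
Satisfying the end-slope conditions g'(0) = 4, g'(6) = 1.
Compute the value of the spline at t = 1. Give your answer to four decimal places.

4.1852

Let σ_i = g''(x_i). Step sizes h_i = 3, 3; slopes of the chords Δ_i = (y_(i+1) - y_i)/h_i = 5/3, -2/3.
  3·σ_0 + 12·σ_1 + 3·σ_2 = 6(Δ_1 - Δ_0) = -14
Clamped end conditions give two more equations: 2h_0·σ_0 + h_0·σ_1 = 6(Δ_0 - g'(0)) = -14 and h_1·σ_1 + 2h_1·σ_2 = 6(g'(6) - Δ_1) = 10.
Solving: σ_0 = -5/3, σ_1 = -4/3, σ_2 = 7/3.
On [0, 3], g(t) = 1 + 4·t - 5/6·t² + 1/54·t³.
With t = 1: g(1) = 113/27.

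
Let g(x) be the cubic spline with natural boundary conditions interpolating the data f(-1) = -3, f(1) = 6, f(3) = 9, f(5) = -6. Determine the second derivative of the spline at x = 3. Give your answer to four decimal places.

Write m_i for g''(x_i). With h_i = 2, 2, 2 and divided differences Δ_i = 9/2, 3/2, -15/2, the continuity of g' gives the tridiagonal system
  2·m_0 + 8·m_1 + 2·m_2 = 6(Δ_1 - Δ_0) = -18
  2·m_1 + 8·m_2 + 2·m_3 = 6(Δ_2 - Δ_1) = -54
Natural end conditions: m_0 = m_3 = 0.
Hence m_0 = 0, m_1 = -3/5, m_2 = -33/5, m_3 = 0.

-6.6000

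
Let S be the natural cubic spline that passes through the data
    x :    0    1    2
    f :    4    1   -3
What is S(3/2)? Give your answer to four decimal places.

-0.9063

With m_i denoting the second derivative at x_i, h_i = 1, 1, and Δ_i = (y_(i+1) − y_i)/h_i = -3, -4:
  1·m_0 + 4·m_1 + 1·m_2 = 6(Δ_1 - Δ_0) = -6
Natural end conditions: m_0 = m_2 = 0.
Forward elimination and back-substitution give m_0 = 0, m_1 = -3/2, m_2 = 0.
On [1, 2], S(x) = 1 - 7/2·(x - 1) - 3/4·(x - 1)² + 1/4·(x - 1)³.
With (x - 1) = 1/2: S(3/2) = -29/32.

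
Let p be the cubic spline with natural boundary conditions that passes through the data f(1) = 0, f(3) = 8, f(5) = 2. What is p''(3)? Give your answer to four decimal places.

Write M_i for p''(x_i). With h_i = 2, 2 and divided differences Δ_i = 4, -3, the continuity of p' gives the tridiagonal system
  2·M_0 + 8·M_1 + 2·M_2 = 6(Δ_1 - Δ_0) = -42
Natural end conditions: M_0 = M_2 = 0.
Hence M_0 = 0, M_1 = -21/4, M_2 = 0.

-5.2500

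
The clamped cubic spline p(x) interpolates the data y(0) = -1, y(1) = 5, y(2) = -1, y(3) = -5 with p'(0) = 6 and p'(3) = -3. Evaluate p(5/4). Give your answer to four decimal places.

4.4094

Write m_i for p''(x_i). With h_i = 1, 1, 1 and divided differences Δ_i = 6, -6, -4, the continuity of p' gives the tridiagonal system
  1·m_0 + 4·m_1 + 1·m_2 = 6(Δ_1 - Δ_0) = -72
  1·m_1 + 4·m_2 + 1·m_3 = 6(Δ_2 - Δ_1) = 12
Clamped end conditions give two more equations: 2h_0·m_0 + h_0·m_1 = 6(Δ_0 - p'(0)) = 0 and h_2·m_2 + 2h_2·m_3 = 6(p'(3) - Δ_2) = 6.
Hence m_0 = 58/5, m_1 = -116/5, m_2 = 46/5, m_3 = -8/5.
On [1, 2], p(x) = 5 + 1/5·(x - 1) - 58/5·(x - 1)² + 27/5·(x - 1)³.
With (x - 1) = 1/4: p(5/4) = 1411/320.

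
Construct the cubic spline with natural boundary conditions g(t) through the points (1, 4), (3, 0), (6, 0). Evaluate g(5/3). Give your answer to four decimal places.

Write σ_i for g''(x_i). With h_i = 2, 3 and divided differences Δ_i = -2, 0, the continuity of g' gives the tridiagonal system
  2·σ_0 + 10·σ_1 + 3·σ_2 = 6(Δ_1 - Δ_0) = 12
Natural end conditions: σ_0 = σ_2 = 0.
Solving the tridiagonal system: σ_0 = 0, σ_1 = 6/5, σ_2 = 0.
On [1, 3], g(t) = 4 - 12/5·(t - 1) + 0·(t - 1)² + 1/10·(t - 1)³.
With (t - 1) = 2/3: g(5/3) = 328/135.

2.4296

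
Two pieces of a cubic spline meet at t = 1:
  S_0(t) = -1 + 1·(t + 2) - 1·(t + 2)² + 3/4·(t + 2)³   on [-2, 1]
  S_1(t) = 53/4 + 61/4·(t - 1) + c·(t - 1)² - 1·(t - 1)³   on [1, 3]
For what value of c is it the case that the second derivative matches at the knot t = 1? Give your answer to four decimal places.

S_0''(t) = -2 + 9/2·(t + 2), so S_0''(1) = 23/2. On the right, S_1''(1) = 2c, so c = 23/4.

5.7500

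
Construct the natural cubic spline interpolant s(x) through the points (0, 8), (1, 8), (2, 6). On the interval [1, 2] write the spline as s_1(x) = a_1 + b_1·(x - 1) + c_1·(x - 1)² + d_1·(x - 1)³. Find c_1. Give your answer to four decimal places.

-1.5000

Put M_i = s'' at the i-th knot. Here h = (1, 1) and Δ = (0, -2), so the interior equations h_(i-1)·M_(i-1) + 2(h_(i-1)+h_i)·M_i + h_i·M_(i+1) = 6(Δ_i − Δ_(i-1)) read
  1·M_0 + 4·M_1 + 1·M_2 = 6(Δ_1 - Δ_0) = -12
Natural end conditions: M_0 = M_2 = 0.
Solving: M_0 = 0, M_1 = -3, M_2 = 0.
On [1, 2], with s_1(x) = a_1 + b_1·(x - 1) + c_1·(x - 1)² + d_1·(x - 1)³: c_1 = M_1/2 = -3/2, d_1 = (M_2 - M_1)/(6h_1) = 1/2, b_1 = Δ_1 - h_1(2M_1 + M_2)/6 = -1.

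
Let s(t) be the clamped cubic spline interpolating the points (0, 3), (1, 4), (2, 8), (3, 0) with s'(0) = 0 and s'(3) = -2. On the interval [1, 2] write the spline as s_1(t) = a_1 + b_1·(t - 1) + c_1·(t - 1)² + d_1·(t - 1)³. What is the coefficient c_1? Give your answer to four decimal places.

6.3333

With M_i denoting the second derivative at x_i, h_i = 1, 1, 1, and Δ_i = (y_(i+1) − y_i)/h_i = 1, 4, -8:
  1·M_0 + 4·M_1 + 1·M_2 = 6(Δ_1 - Δ_0) = 18
  1·M_1 + 4·M_2 + 1·M_3 = 6(Δ_2 - Δ_1) = -72
Clamped end conditions give two more equations: 2h_0·M_0 + h_0·M_1 = 6(Δ_0 - s'(0)) = 6 and h_2·M_2 + 2h_2·M_3 = 6(s'(3) - Δ_2) = 36.
Hence M_0 = -10/3, M_1 = 38/3, M_2 = -88/3, M_3 = 98/3.
On [1, 2], with s_1(t) = a_1 + b_1·(t - 1) + c_1·(t - 1)² + d_1·(t - 1)³: c_1 = M_1/2 = 19/3, d_1 = (M_2 - M_1)/(6h_1) = -7, b_1 = Δ_1 - h_1(2M_1 + M_2)/6 = 14/3.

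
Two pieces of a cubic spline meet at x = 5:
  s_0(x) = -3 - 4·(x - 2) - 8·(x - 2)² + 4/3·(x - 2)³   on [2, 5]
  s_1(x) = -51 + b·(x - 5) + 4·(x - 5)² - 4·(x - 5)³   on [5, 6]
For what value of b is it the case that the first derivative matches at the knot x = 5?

s_0'(x) = -4 - 16·(x - 2) + 4·(x - 2)², so s_0'(5) = -16. On the right, s_1'(5) = b, so b = -16.

-16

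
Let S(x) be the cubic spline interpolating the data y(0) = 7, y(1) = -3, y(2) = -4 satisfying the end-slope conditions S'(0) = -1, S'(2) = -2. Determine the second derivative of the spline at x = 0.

Write M_i for S''(x_i). With h_i = 1, 1 and divided differences Δ_i = -10, -1, the continuity of S' gives the tridiagonal system
  1·M_0 + 4·M_1 + 1·M_2 = 6(Δ_1 - Δ_0) = 54
Clamped end conditions give two more equations: 2h_0·M_0 + h_0·M_1 = 6(Δ_0 - S'(0)) = -54 and h_1·M_1 + 2h_1·M_2 = 6(S'(2) - Δ_1) = -6.
Hence M_0 = -41, M_1 = 28, M_2 = -17.

-41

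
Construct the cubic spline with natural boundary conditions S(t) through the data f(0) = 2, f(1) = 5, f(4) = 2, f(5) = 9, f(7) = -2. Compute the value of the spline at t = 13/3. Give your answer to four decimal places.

Let M_i = S''(x_i). Step sizes h_i = 1, 3, 1, 2; slopes of the chords Δ_i = (y_(i+1) - y_i)/h_i = 3, -1, 7, -11/2.
  1·M_0 + 8·M_1 + 3·M_2 = 6(Δ_1 - Δ_0) = -24
  3·M_1 + 8·M_2 + 1·M_3 = 6(Δ_2 - Δ_1) = 48
  1·M_2 + 6·M_3 + 2·M_4 = 6(Δ_3 - Δ_2) = -75
Natural end conditions: M_0 = M_4 = 0.
Hence M_0 = 0, M_1 = -2217/322, M_2 = 1668/161, M_3 = -4581/322, M_4 = 0.
On [4, 5], S(t) = 2 + 3811/644·(t - 4) + 834/161·(t - 4)² - 377/92·(t - 4)³.
With (t - 4) = 1/3: S(13/3) = 19111/4347.

4.3964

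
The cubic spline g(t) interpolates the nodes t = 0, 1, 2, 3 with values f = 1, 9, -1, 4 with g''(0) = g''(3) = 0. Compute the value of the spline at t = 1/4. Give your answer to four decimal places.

4.3594

With M_i denoting the second derivative at x_i, h_i = 1, 1, 1, and Δ_i = (y_(i+1) − y_i)/h_i = 8, -10, 5:
  1·M_0 + 4·M_1 + 1·M_2 = 6(Δ_1 - Δ_0) = -108
  1·M_1 + 4·M_2 + 1·M_3 = 6(Δ_2 - Δ_1) = 90
Natural end conditions: M_0 = M_3 = 0.
Forward elimination and back-substitution give M_0 = 0, M_1 = -174/5, M_2 = 156/5, M_3 = 0.
On [0, 1], g(t) = 1 + 69/5·t + 0·t² - 29/5·t³.
With t = 1/4: g(1/4) = 279/64.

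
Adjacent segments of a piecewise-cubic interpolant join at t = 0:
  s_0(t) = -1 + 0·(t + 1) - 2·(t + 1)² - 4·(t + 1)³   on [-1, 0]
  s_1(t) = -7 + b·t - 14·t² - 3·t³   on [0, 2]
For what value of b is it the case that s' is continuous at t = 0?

-16

s_0'(t) = 0 - 4·(t + 1) - 12·(t + 1)², so s_0'(0) = -16. On the right, s_1'(0) = b, so b = -16.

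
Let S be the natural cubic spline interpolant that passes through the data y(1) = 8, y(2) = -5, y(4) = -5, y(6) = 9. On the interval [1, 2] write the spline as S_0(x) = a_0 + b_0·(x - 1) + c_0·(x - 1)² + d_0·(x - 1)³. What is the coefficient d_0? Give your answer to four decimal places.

With σ_i denoting the second derivative at x_i, h_i = 1, 2, 2, and Δ_i = (y_(i+1) − y_i)/h_i = -13, 0, 7:
  1·σ_0 + 6·σ_1 + 2·σ_2 = 6(Δ_1 - Δ_0) = 78
  2·σ_1 + 8·σ_2 + 2·σ_3 = 6(Δ_2 - Δ_1) = 42
Natural end conditions: σ_0 = σ_3 = 0.
Solving the tridiagonal system: σ_0 = 0, σ_1 = 135/11, σ_2 = 24/11, σ_3 = 0.
On [1, 2], with S_0(x) = a_0 + b_0·(x - 1) + c_0·(x - 1)² + d_0·(x - 1)³: c_0 = σ_0/2 = 0, d_0 = (σ_1 - σ_0)/(6h_0) = 45/22, b_0 = Δ_0 - h_0(2σ_0 + σ_1)/6 = -331/22.

2.0455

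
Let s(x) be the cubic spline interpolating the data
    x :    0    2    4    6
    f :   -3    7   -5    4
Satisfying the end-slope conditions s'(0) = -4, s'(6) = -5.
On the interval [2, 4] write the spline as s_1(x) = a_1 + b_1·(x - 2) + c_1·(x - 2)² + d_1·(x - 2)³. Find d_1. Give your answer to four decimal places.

3.0750

Write m_i for s''(x_i). With h_i = 2, 2, 2 and divided differences Δ_i = 5, -6, 9/2, the continuity of s' gives the tridiagonal system
  2·m_0 + 8·m_1 + 2·m_2 = 6(Δ_1 - Δ_0) = -66
  2·m_1 + 8·m_2 + 2·m_3 = 6(Δ_2 - Δ_1) = 63
Clamped end conditions give two more equations: 2h_0·m_0 + h_0·m_1 = 6(Δ_0 - s'(0)) = 54 and h_2·m_2 + 2h_2·m_3 = 6(s'(6) - Δ_2) = -57.
Forward elimination and back-substitution give m_0 = 683/30, m_1 = -278/15, m_2 = 551/30, m_3 = -703/30.
On [2, 4], with s_1(x) = a_1 + b_1·(x - 2) + c_1·(x - 2)² + d_1·(x - 2)³: c_1 = m_1/2 = -139/15, d_1 = (m_2 - m_1)/(6h_1) = 123/40, b_1 = Δ_1 - h_1(2m_1 + m_2)/6 = 7/30.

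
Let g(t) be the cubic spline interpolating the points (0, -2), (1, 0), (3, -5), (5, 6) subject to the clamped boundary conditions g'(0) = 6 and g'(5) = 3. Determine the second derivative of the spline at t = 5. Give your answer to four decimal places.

-8.6087

Put M_i = g'' at the i-th knot. Here h = (1, 2, 2) and Δ = (2, -5/2, 11/2), so the interior equations h_(i-1)·M_(i-1) + 2(h_(i-1)+h_i)·M_i + h_i·M_(i+1) = 6(Δ_i − Δ_(i-1)) read
  1·M_0 + 6·M_1 + 2·M_2 = 6(Δ_1 - Δ_0) = -27
  2·M_1 + 8·M_2 + 2·M_3 = 6(Δ_2 - Δ_1) = 48
Clamped end conditions give two more equations: 2h_0·M_0 + h_0·M_1 = 6(Δ_0 - g'(0)) = -24 and h_2·M_2 + 2h_2·M_3 = 6(g'(5) - Δ_2) = -15.
Solving the tridiagonal system: M_0 = -204/23, M_1 = -144/23, M_2 = 447/46, M_3 = -198/23.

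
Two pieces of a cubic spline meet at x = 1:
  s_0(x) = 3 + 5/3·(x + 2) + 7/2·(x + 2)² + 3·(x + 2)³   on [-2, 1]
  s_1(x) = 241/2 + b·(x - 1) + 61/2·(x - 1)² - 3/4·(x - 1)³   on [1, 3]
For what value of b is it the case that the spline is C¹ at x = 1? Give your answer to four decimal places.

s_0'(x) = 5/3 + 7·(x + 2) + 9·(x + 2)², so s_0'(1) = 311/3. On the right, s_1'(1) = b, so b = 311/3.

103.6667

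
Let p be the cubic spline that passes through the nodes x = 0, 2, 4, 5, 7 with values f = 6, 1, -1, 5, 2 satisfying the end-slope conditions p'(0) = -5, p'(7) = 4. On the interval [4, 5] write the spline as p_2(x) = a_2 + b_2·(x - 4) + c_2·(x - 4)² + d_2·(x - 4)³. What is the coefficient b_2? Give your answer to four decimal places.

4.9590

Write M_i for p''(x_i). With h_i = 2, 2, 1, 2 and divided differences Δ_i = -5/2, -1, 6, -3/2, the continuity of p' gives the tridiagonal system
  2·M_0 + 8·M_1 + 2·M_2 = 6(Δ_1 - Δ_0) = 9
  2·M_1 + 6·M_2 + 1·M_3 = 6(Δ_2 - Δ_1) = 42
  1·M_2 + 6·M_3 + 2·M_4 = 6(Δ_3 - Δ_2) = -45
Clamped end conditions give two more equations: 2h_0·M_0 + h_0·M_1 = 6(Δ_0 - p'(0)) = 15 and h_3·M_3 + 2h_3·M_4 = 6(p'(7) - Δ_3) = 33.
Solving the tridiagonal system: M_0 = 312/61, M_1 = -333/122, M_2 = 1257/122, M_3 = -876/61, M_4 = 3765/244.
On [4, 5], with p_2(x) = a_2 + b_2·(x - 4) + c_2·(x - 4)² + d_2·(x - 4)³: c_2 = M_2/2 = 1257/244, d_2 = (M_3 - M_2)/(6h_2) = -1003/244, b_2 = Δ_2 - h_2(2M_2 + M_3)/6 = 605/122.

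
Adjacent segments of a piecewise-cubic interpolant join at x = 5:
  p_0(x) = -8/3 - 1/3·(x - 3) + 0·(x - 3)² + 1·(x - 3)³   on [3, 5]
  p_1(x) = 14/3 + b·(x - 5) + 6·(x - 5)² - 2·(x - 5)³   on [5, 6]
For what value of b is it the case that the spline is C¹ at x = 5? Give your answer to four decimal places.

11.6667

p_0'(x) = -1/3 + 0·(x - 3) + 3·(x - 3)², so p_0'(5) = 35/3. On the right, p_1'(5) = b, so b = 35/3.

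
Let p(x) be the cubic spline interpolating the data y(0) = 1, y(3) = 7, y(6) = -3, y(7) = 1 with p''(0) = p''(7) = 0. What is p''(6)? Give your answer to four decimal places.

With m_i denoting the second derivative at x_i, h_i = 3, 3, 1, and Δ_i = (y_(i+1) − y_i)/h_i = 2, -10/3, 4:
  3·m_0 + 12·m_1 + 3·m_2 = 6(Δ_1 - Δ_0) = -32
  3·m_1 + 8·m_2 + 1·m_3 = 6(Δ_2 - Δ_1) = 44
Natural end conditions: m_0 = m_3 = 0.
Forward elimination and back-substitution give m_0 = 0, m_1 = -388/87, m_2 = 208/29, m_3 = 0.

7.1724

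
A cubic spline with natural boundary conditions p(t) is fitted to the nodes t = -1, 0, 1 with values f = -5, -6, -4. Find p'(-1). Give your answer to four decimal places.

Let σ_i = p''(x_i). Step sizes h_i = 1, 1; slopes of the chords Δ_i = (y_(i+1) - y_i)/h_i = -1, 2.
  1·σ_0 + 4·σ_1 + 1·σ_2 = 6(Δ_1 - Δ_0) = 18
Natural end conditions: σ_0 = σ_2 = 0.
Solving: σ_0 = 0, σ_1 = 9/2, σ_2 = 0.
On [-1, 0], p'(t) = b_0 + 2c_0·(t + 1) + 3d_0·(t + 1)² with b_0 = Δ_0 - h_0(2σ_0 + σ_1)/6 = -7/4, c_0 = σ_0/2 = 0, d_0 = (σ_1 - σ_0)/(6h_0) = 3/4. So p'(-1) = -7/4.

-1.7500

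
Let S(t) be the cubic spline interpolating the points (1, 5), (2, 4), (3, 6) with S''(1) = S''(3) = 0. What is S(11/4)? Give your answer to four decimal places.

5.3242

Put M_i = S'' at the i-th knot. Here h = (1, 1) and Δ = (-1, 2), so the interior equations h_(i-1)·M_(i-1) + 2(h_(i-1)+h_i)·M_i + h_i·M_(i+1) = 6(Δ_i − Δ_(i-1)) read
  1·M_0 + 4·M_1 + 1·M_2 = 6(Δ_1 - Δ_0) = 18
Natural end conditions: M_0 = M_2 = 0.
Forward elimination and back-substitution give M_0 = 0, M_1 = 9/2, M_2 = 0.
On [2, 3], S(t) = 4 + 1/2·(t - 2) + 9/4·(t - 2)² - 3/4·(t - 2)³.
With (t - 2) = 3/4: S(11/4) = 1363/256.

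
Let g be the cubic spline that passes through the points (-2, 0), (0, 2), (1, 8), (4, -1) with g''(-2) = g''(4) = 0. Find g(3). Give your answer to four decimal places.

Put m_i = g'' at the i-th knot. Here h = (2, 1, 3) and Δ = (1, 6, -3), so the interior equations h_(i-1)·m_(i-1) + 2(h_(i-1)+h_i)·m_i + h_i·m_(i+1) = 6(Δ_i − Δ_(i-1)) read
  2·m_0 + 6·m_1 + 1·m_2 = 6(Δ_1 - Δ_0) = 30
  1·m_1 + 8·m_2 + 3·m_3 = 6(Δ_2 - Δ_1) = -54
Natural end conditions: m_0 = m_3 = 0.
Solving: m_0 = 0, m_1 = 294/47, m_2 = -354/47, m_3 = 0.
On [1, 4], g(t) = 8 + 213/47·(t - 1) - 177/47·(t - 1)² + 59/141·(t - 1)³.
With (t - 1) = 2: g(3) = 754/141.

5.3475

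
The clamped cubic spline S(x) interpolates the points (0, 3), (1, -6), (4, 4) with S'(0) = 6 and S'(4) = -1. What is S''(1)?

22

Let M_i = S''(x_i). Step sizes h_i = 1, 3; slopes of the chords Δ_i = (y_(i+1) - y_i)/h_i = -9, 10/3.
  1·M_0 + 8·M_1 + 3·M_2 = 6(Δ_1 - Δ_0) = 74
Clamped end conditions give two more equations: 2h_0·M_0 + h_0·M_1 = 6(Δ_0 - S'(0)) = -90 and h_1·M_1 + 2h_1·M_2 = 6(S'(4) - Δ_1) = -26.
Forward elimination and back-substitution give M_0 = -56, M_1 = 22, M_2 = -46/3.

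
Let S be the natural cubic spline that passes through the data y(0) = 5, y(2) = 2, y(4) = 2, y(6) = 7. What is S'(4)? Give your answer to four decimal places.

1.3667

With m_i denoting the second derivative at x_i, h_i = 2, 2, 2, and Δ_i = (y_(i+1) − y_i)/h_i = -3/2, 0, 5/2:
  2·m_0 + 8·m_1 + 2·m_2 = 6(Δ_1 - Δ_0) = 9
  2·m_1 + 8·m_2 + 2·m_3 = 6(Δ_2 - Δ_1) = 15
Natural end conditions: m_0 = m_3 = 0.
Solving: m_0 = 0, m_1 = 7/10, m_2 = 17/10, m_3 = 0.
On [4, 6], S'(x) = b_2 + 2c_2·(x - 4) + 3d_2·(x - 4)² with b_2 = Δ_2 - h_2(2m_2 + m_3)/6 = 41/30, c_2 = m_2/2 = 17/20, d_2 = (m_3 - m_2)/(6h_2) = -17/120. So S'(4) = 41/30.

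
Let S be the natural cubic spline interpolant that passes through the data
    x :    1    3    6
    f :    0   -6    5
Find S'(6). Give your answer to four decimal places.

5.6667

With σ_i denoting the second derivative at x_i, h_i = 2, 3, and Δ_i = (y_(i+1) − y_i)/h_i = -3, 11/3:
  2·σ_0 + 10·σ_1 + 3·σ_2 = 6(Δ_1 - Δ_0) = 40
Natural end conditions: σ_0 = σ_2 = 0.
Solving: σ_0 = 0, σ_1 = 4, σ_2 = 0.
On [3, 6], S'(x) = b_1 + 2c_1·(x - 3) + 3d_1·(x - 3)² with b_1 = Δ_1 - h_1(2σ_1 + σ_2)/6 = -1/3, c_1 = σ_1/2 = 2, d_1 = (σ_2 - σ_1)/(6h_1) = -2/9. So S'(6) = 17/3.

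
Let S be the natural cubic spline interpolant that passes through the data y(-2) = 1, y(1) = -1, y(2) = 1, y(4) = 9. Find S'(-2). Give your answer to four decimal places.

-1.5603

With m_i denoting the second derivative at x_i, h_i = 3, 1, 2, and Δ_i = (y_(i+1) − y_i)/h_i = -2/3, 2, 4:
  3·m_0 + 8·m_1 + 1·m_2 = 6(Δ_1 - Δ_0) = 16
  1·m_1 + 6·m_2 + 2·m_3 = 6(Δ_2 - Δ_1) = 12
Natural end conditions: m_0 = m_3 = 0.
Forward elimination and back-substitution give m_0 = 0, m_1 = 84/47, m_2 = 80/47, m_3 = 0.
On [-2, 1], S'(t) = b_0 + 2c_0·(t + 2) + 3d_0·(t + 2)² with b_0 = Δ_0 - h_0(2m_0 + m_1)/6 = -220/141, c_0 = m_0/2 = 0, d_0 = (m_1 - m_0)/(6h_0) = 14/141. So S'(-2) = -220/141.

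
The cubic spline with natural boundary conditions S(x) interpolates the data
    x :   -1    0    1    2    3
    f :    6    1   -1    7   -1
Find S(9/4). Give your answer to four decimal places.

6.6230

Let M_i = S''(x_i). Step sizes h_i = 1, 1, 1, 1; slopes of the chords Δ_i = (y_(i+1) - y_i)/h_i = -5, -2, 8, -8.
  1·M_0 + 4·M_1 + 1·M_2 = 6(Δ_1 - Δ_0) = 18
  1·M_1 + 4·M_2 + 1·M_3 = 6(Δ_2 - Δ_1) = 60
  1·M_2 + 4·M_3 + 1·M_4 = 6(Δ_3 - Δ_2) = -96
Natural end conditions: M_0 = M_4 = 0.
Hence M_0 = 0, M_1 = -33/28, M_2 = 159/7, M_3 = -831/28, M_4 = 0.
On [2, 3], S(x) = 7 + 53/28·(x - 2) - 831/56·(x - 2)² + 277/56·(x - 2)³.
With (x - 2) = 1/4: S(9/4) = 3391/512.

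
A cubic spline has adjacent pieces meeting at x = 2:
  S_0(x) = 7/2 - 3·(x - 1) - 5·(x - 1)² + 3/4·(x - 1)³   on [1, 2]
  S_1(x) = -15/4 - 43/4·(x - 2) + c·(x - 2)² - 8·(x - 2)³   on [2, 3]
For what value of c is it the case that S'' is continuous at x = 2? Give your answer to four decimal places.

S_0''(x) = -10 + 9/2·(x - 1), so S_0''(2) = -11/2. On the right, S_1''(2) = 2c, so c = -11/4.

-2.7500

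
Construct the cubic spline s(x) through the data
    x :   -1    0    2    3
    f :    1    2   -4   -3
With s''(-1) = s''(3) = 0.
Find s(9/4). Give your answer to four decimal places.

Let σ_i = s''(x_i). Step sizes h_i = 1, 2, 1; slopes of the chords Δ_i = (y_(i+1) - y_i)/h_i = 1, -3, 1.
  1·σ_0 + 6·σ_1 + 2·σ_2 = 6(Δ_1 - Δ_0) = -24
  2·σ_1 + 6·σ_2 + 1·σ_3 = 6(Δ_2 - Δ_1) = 24
Natural end conditions: σ_0 = σ_3 = 0.
Forward elimination and back-substitution give σ_0 = 0, σ_1 = -6, σ_2 = 6, σ_3 = 0.
On [2, 3], s(x) = -4 - 1·(x - 2) + 3·(x - 2)² - 1·(x - 2)³.
With (x - 2) = 1/4: s(9/4) = -261/64.

-4.0781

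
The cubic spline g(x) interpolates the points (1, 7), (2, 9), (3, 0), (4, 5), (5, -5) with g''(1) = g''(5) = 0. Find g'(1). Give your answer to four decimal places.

With m_i denoting the second derivative at x_i, h_i = 1, 1, 1, 1, and Δ_i = (y_(i+1) − y_i)/h_i = 2, -9, 5, -10:
  1·m_0 + 4·m_1 + 1·m_2 = 6(Δ_1 - Δ_0) = -66
  1·m_1 + 4·m_2 + 1·m_3 = 6(Δ_2 - Δ_1) = 84
  1·m_2 + 4·m_3 + 1·m_4 = 6(Δ_3 - Δ_2) = -90
Natural end conditions: m_0 = m_4 = 0.
Hence m_0 = 0, m_1 = -177/7, m_2 = 246/7, m_3 = -219/7, m_4 = 0.
On [1, 2], g'(x) = b_0 + 2c_0·(x - 1) + 3d_0·(x - 1)² with b_0 = Δ_0 - h_0(2m_0 + m_1)/6 = 87/14, c_0 = m_0/2 = 0, d_0 = (m_1 - m_0)/(6h_0) = -59/14. So g'(1) = 87/14.

6.2143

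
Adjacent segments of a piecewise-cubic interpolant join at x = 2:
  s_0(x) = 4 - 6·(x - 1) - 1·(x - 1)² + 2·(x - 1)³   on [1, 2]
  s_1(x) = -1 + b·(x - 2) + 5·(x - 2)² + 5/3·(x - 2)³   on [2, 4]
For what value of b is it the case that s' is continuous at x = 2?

-2

s_0'(x) = -6 - 2·(x - 1) + 6·(x - 1)², so s_0'(2) = -2. On the right, s_1'(2) = b, so b = -2.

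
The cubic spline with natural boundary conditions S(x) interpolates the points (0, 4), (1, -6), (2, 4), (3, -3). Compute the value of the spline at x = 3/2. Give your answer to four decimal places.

With σ_i denoting the second derivative at x_i, h_i = 1, 1, 1, and Δ_i = (y_(i+1) − y_i)/h_i = -10, 10, -7:
  1·σ_0 + 4·σ_1 + 1·σ_2 = 6(Δ_1 - Δ_0) = 120
  1·σ_1 + 4·σ_2 + 1·σ_3 = 6(Δ_2 - Δ_1) = -102
Natural end conditions: σ_0 = σ_3 = 0.
Hence σ_0 = 0, σ_1 = 194/5, σ_2 = -176/5, σ_3 = 0.
On [1, 2], S(x) = -6 + 44/15·(x - 1) + 97/5·(x - 1)² - 37/3·(x - 1)³.
With (x - 1) = 1/2: S(3/2) = -49/40.

-1.2250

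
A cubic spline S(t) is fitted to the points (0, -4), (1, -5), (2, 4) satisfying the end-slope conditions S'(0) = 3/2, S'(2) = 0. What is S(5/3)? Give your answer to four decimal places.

Write M_i for S''(x_i). With h_i = 1, 1 and divided differences Δ_i = -1, 9, the continuity of S' gives the tridiagonal system
  1·M_0 + 4·M_1 + 1·M_2 = 6(Δ_1 - Δ_0) = 60
Clamped end conditions give two more equations: 2h_0·M_0 + h_0·M_1 = 6(Δ_0 - S'(0)) = -15 and h_1·M_1 + 2h_1·M_2 = 6(S'(2) - Δ_1) = -54.
Hence M_0 = -93/4, M_1 = 63/2, M_2 = -171/4.
On [1, 2], S(t) = -5 + 45/8·(t - 1) + 63/4·(t - 1)² - 99/8·(t - 1)³.
With (t - 1) = 2/3: S(5/3) = 25/12.

2.0833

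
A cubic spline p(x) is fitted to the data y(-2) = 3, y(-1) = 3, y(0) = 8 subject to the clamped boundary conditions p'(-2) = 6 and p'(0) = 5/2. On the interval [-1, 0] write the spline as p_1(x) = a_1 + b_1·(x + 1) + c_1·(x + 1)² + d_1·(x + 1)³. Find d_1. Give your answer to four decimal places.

-5.8750

With σ_i denoting the second derivative at x_i, h_i = 1, 1, and Δ_i = (y_(i+1) − y_i)/h_i = 0, 5:
  1·σ_0 + 4·σ_1 + 1·σ_2 = 6(Δ_1 - Δ_0) = 30
Clamped end conditions give two more equations: 2h_0·σ_0 + h_0·σ_1 = 6(Δ_0 - p'(-2)) = -36 and h_1·σ_1 + 2h_1·σ_2 = 6(p'(0) - Δ_1) = -15.
Solving: σ_0 = -109/4, σ_1 = 37/2, σ_2 = -67/4.
On [-1, 0], with p_1(x) = a_1 + b_1·(x + 1) + c_1·(x + 1)² + d_1·(x + 1)³: c_1 = σ_1/2 = 37/4, d_1 = (σ_2 - σ_1)/(6h_1) = -47/8, b_1 = Δ_1 - h_1(2σ_1 + σ_2)/6 = 13/8.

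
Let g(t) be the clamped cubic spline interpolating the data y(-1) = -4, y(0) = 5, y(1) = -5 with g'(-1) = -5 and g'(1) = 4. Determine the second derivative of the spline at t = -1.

Put M_i = g'' at the i-th knot. Here h = (1, 1) and Δ = (9, -10), so the interior equations h_(i-1)·M_(i-1) + 2(h_(i-1)+h_i)·M_i + h_i·M_(i+1) = 6(Δ_i − Δ_(i-1)) read
  1·M_0 + 4·M_1 + 1·M_2 = 6(Δ_1 - Δ_0) = -114
Clamped end conditions give two more equations: 2h_0·M_0 + h_0·M_1 = 6(Δ_0 - g'(-1)) = 84 and h_1·M_1 + 2h_1·M_2 = 6(g'(1) - Δ_1) = 84.
Solving: M_0 = 75, M_1 = -66, M_2 = 75.

75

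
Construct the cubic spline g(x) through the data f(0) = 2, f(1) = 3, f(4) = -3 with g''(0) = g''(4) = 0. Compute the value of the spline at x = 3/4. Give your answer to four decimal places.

Put m_i = g'' at the i-th knot. Here h = (1, 3) and Δ = (1, -2), so the interior equations h_(i-1)·m_(i-1) + 2(h_(i-1)+h_i)·m_i + h_i·m_(i+1) = 6(Δ_i − Δ_(i-1)) read
  1·m_0 + 8·m_1 + 3·m_2 = 6(Δ_1 - Δ_0) = -18
Natural end conditions: m_0 = m_2 = 0.
Forward elimination and back-substitution give m_0 = 0, m_1 = -9/4, m_2 = 0.
On [0, 1], g(x) = 2 + 11/8·x + 0·x² - 3/8·x³.
With x = 3/4: g(3/4) = 1471/512.

2.8730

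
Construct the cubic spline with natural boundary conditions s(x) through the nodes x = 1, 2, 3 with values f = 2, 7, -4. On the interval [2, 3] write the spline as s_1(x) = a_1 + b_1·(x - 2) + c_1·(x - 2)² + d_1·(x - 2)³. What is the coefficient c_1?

Let M_i = s''(x_i). Step sizes h_i = 1, 1; slopes of the chords Δ_i = (y_(i+1) - y_i)/h_i = 5, -11.
  1·M_0 + 4·M_1 + 1·M_2 = 6(Δ_1 - Δ_0) = -96
Natural end conditions: M_0 = M_2 = 0.
Hence M_0 = 0, M_1 = -24, M_2 = 0.
On [2, 3], with s_1(x) = a_1 + b_1·(x - 2) + c_1·(x - 2)² + d_1·(x - 2)³: c_1 = M_1/2 = -12, d_1 = (M_2 - M_1)/(6h_1) = 4, b_1 = Δ_1 - h_1(2M_1 + M_2)/6 = -3.

-12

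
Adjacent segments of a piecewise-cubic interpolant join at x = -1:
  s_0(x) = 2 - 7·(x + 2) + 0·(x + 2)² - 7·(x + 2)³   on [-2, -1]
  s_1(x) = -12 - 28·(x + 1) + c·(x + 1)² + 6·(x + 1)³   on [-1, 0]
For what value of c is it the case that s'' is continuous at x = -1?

-21

s_0''(x) = 0 - 42·(x + 2), so s_0''(-1) = -42. On the right, s_1''(-1) = 2c, so c = -21.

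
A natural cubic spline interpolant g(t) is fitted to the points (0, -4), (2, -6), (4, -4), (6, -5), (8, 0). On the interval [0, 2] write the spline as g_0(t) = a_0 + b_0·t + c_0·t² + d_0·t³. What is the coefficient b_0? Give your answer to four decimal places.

Write σ_i for g''(x_i). With h_i = 2, 2, 2, 2 and divided differences Δ_i = -1, 1, -1/2, 5/2, the continuity of g' gives the tridiagonal system
  2·σ_0 + 8·σ_1 + 2·σ_2 = 6(Δ_1 - Δ_0) = 12
  2·σ_1 + 8·σ_2 + 2·σ_3 = 6(Δ_2 - Δ_1) = -9
  2·σ_2 + 8·σ_3 + 2·σ_4 = 6(Δ_3 - Δ_2) = 18
Natural end conditions: σ_0 = σ_4 = 0.
Solving the tridiagonal system: σ_0 = 0, σ_1 = 117/56, σ_2 = -33/14, σ_3 = 159/56, σ_4 = 0.
On [0, 2], with g_0(t) = a_0 + b_0·t + c_0·t² + d_0·t³: c_0 = σ_0/2 = 0, d_0 = (σ_1 - σ_0)/(6h_0) = 39/224, b_0 = Δ_0 - h_0(2σ_0 + σ_1)/6 = -95/56.

-1.6964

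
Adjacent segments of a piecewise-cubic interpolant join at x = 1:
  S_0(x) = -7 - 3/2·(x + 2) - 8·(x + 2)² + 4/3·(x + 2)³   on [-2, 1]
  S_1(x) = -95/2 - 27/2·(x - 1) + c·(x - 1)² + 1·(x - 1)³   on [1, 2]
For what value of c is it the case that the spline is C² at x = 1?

4

S_0''(x) = -16 + 8·(x + 2), so S_0''(1) = 8. On the right, S_1''(1) = 2c, so c = 4.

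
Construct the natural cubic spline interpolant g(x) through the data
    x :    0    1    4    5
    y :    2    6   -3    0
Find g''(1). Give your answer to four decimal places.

-8.0727

Write σ_i for g''(x_i). With h_i = 1, 3, 1 and divided differences Δ_i = 4, -3, 3, the continuity of g' gives the tridiagonal system
  1·σ_0 + 8·σ_1 + 3·σ_2 = 6(Δ_1 - Δ_0) = -42
  3·σ_1 + 8·σ_2 + 1·σ_3 = 6(Δ_2 - Δ_1) = 36
Natural end conditions: σ_0 = σ_3 = 0.
Solving the tridiagonal system: σ_0 = 0, σ_1 = -444/55, σ_2 = 414/55, σ_3 = 0.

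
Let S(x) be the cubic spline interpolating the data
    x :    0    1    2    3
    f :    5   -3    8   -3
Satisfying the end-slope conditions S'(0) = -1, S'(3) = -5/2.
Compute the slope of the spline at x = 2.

0

Put M_i = S'' at the i-th knot. Here h = (1, 1, 1) and Δ = (-8, 11, -11), so the interior equations h_(i-1)·M_(i-1) + 2(h_(i-1)+h_i)·M_i + h_i·M_(i+1) = 6(Δ_i − Δ_(i-1)) read
  1·M_0 + 4·M_1 + 1·M_2 = 6(Δ_1 - Δ_0) = 114
  1·M_1 + 4·M_2 + 1·M_3 = 6(Δ_2 - Δ_1) = -132
Clamped end conditions give two more equations: 2h_0·M_0 + h_0·M_1 = 6(Δ_0 - S'(0)) = -42 and h_2·M_2 + 2h_2·M_3 = 6(S'(3) - Δ_2) = 51.
Solving: M_0 = -49, M_1 = 56, M_2 = -61, M_3 = 56.
On [2, 3], S'(x) = b_2 + 2c_2·(x - 2) + 3d_2·(x - 2)² with b_2 = Δ_2 - h_2(2M_2 + M_3)/6 = 0, c_2 = M_2/2 = -61/2, d_2 = (M_3 - M_2)/(6h_2) = 39/2. So S'(2) = 0.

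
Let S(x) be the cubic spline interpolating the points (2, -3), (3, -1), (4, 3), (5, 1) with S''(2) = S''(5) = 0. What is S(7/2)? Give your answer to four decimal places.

With m_i denoting the second derivative at x_i, h_i = 1, 1, 1, and Δ_i = (y_(i+1) − y_i)/h_i = 2, 4, -2:
  1·m_0 + 4·m_1 + 1·m_2 = 6(Δ_1 - Δ_0) = 12
  1·m_1 + 4·m_2 + 1·m_3 = 6(Δ_2 - Δ_1) = -36
Natural end conditions: m_0 = m_3 = 0.
Solving: m_0 = 0, m_1 = 28/5, m_2 = -52/5, m_3 = 0.
On [3, 4], S(x) = -1 + 58/15·(x - 3) + 14/5·(x - 3)² - 8/3·(x - 3)³.
With (x - 3) = 1/2: S(7/2) = 13/10.

1.3000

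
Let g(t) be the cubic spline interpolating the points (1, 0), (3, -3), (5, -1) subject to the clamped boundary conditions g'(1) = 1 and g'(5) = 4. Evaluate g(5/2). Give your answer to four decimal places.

-1.9805

With σ_i denoting the second derivative at x_i, h_i = 2, 2, and Δ_i = (y_(i+1) − y_i)/h_i = -3/2, 1:
  2·σ_0 + 8·σ_1 + 2·σ_2 = 6(Δ_1 - Δ_0) = 15
Clamped end conditions give two more equations: 2h_0·σ_0 + h_0·σ_1 = 6(Δ_0 - g'(1)) = -15 and h_1·σ_1 + 2h_1·σ_2 = 6(g'(5) - Δ_1) = 18.
Solving: σ_0 = -39/8, σ_1 = 9/4, σ_2 = 27/8.
On [1, 3], g(t) = 0 + 1·(t - 1) - 39/16·(t - 1)² + 19/32·(t - 1)³.
With (t - 1) = 3/2: g(5/2) = -507/256.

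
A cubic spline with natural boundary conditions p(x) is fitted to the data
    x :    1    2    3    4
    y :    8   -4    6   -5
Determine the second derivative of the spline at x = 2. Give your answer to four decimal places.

With M_i denoting the second derivative at x_i, h_i = 1, 1, 1, and Δ_i = (y_(i+1) − y_i)/h_i = -12, 10, -11:
  1·M_0 + 4·M_1 + 1·M_2 = 6(Δ_1 - Δ_0) = 132
  1·M_1 + 4·M_2 + 1·M_3 = 6(Δ_2 - Δ_1) = -126
Natural end conditions: M_0 = M_3 = 0.
Forward elimination and back-substitution give M_0 = 0, M_1 = 218/5, M_2 = -212/5, M_3 = 0.

43.6000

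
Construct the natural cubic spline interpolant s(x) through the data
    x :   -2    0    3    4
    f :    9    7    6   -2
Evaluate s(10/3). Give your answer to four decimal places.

3.7437

Let M_i = s''(x_i). Step sizes h_i = 2, 3, 1; slopes of the chords Δ_i = (y_(i+1) - y_i)/h_i = -1, -1/3, -8.
  2·M_0 + 10·M_1 + 3·M_2 = 6(Δ_1 - Δ_0) = 4
  3·M_1 + 8·M_2 + 1·M_3 = 6(Δ_2 - Δ_1) = -46
Natural end conditions: M_0 = M_3 = 0.
Solving: M_0 = 0, M_1 = 170/71, M_2 = -472/71, M_3 = 0.
On [3, 4], s(x) = 6 - 1232/213·(x - 3) - 236/71·(x - 3)² + 236/213·(x - 3)³.
With (x - 3) = 1/3: s(10/3) = 21530/5751.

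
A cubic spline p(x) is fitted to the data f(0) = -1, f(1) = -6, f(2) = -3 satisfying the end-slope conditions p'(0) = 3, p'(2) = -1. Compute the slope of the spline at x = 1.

Put M_i = p'' at the i-th knot. Here h = (1, 1) and Δ = (-5, 3), so the interior equations h_(i-1)·M_(i-1) + 2(h_(i-1)+h_i)·M_i + h_i·M_(i+1) = 6(Δ_i − Δ_(i-1)) read
  1·M_0 + 4·M_1 + 1·M_2 = 6(Δ_1 - Δ_0) = 48
Clamped end conditions give two more equations: 2h_0·M_0 + h_0·M_1 = 6(Δ_0 - p'(0)) = -48 and h_1·M_1 + 2h_1·M_2 = 6(p'(2) - Δ_1) = -24.
Solving the tridiagonal system: M_0 = -38, M_1 = 28, M_2 = -26.
On [1, 2], p'(x) = b_1 + 2c_1·(x - 1) + 3d_1·(x - 1)² with b_1 = Δ_1 - h_1(2M_1 + M_2)/6 = -2, c_1 = M_1/2 = 14, d_1 = (M_2 - M_1)/(6h_1) = -9. So p'(1) = -2.

-2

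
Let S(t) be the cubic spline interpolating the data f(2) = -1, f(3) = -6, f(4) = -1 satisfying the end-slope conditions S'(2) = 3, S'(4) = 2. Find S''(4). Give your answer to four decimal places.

With σ_i denoting the second derivative at x_i, h_i = 1, 1, and Δ_i = (y_(i+1) − y_i)/h_i = -5, 5:
  1·σ_0 + 4·σ_1 + 1·σ_2 = 6(Δ_1 - Δ_0) = 60
Clamped end conditions give two more equations: 2h_0·σ_0 + h_0·σ_1 = 6(Δ_0 - S'(2)) = -48 and h_1·σ_1 + 2h_1·σ_2 = 6(S'(4) - Δ_1) = -18.
Solving the tridiagonal system: σ_0 = -79/2, σ_1 = 31, σ_2 = -49/2.

-24.5000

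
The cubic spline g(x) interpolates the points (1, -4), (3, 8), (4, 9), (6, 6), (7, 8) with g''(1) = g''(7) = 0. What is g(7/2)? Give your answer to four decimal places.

8.9839

Write M_i for g''(x_i). With h_i = 2, 1, 2, 1 and divided differences Δ_i = 6, 1, -3/2, 2, the continuity of g' gives the tridiagonal system
  2·M_0 + 6·M_1 + 1·M_2 = 6(Δ_1 - Δ_0) = -30
  1·M_1 + 6·M_2 + 2·M_3 = 6(Δ_2 - Δ_1) = -15
  2·M_2 + 6·M_3 + 1·M_4 = 6(Δ_3 - Δ_2) = 21
Natural end conditions: M_0 = M_4 = 0.
Hence M_0 = 0, M_1 = -138/31, M_2 = -102/31, M_3 = 285/62, M_4 = 0.
On [3, 4], g(x) = 8 + 94/31·(x - 3) - 69/31·(x - 3)² + 6/31·(x - 3)³.
With (x - 3) = 1/2: g(7/2) = 557/62.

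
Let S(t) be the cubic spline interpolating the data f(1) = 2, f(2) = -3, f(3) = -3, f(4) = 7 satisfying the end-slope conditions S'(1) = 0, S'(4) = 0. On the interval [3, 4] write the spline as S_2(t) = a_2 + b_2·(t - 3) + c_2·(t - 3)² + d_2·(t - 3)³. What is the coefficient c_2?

Write M_i for S''(x_i). With h_i = 1, 1, 1 and divided differences Δ_i = -5, 0, 10, the continuity of S' gives the tridiagonal system
  1·M_0 + 4·M_1 + 1·M_2 = 6(Δ_1 - Δ_0) = 30
  1·M_1 + 4·M_2 + 1·M_3 = 6(Δ_2 - Δ_1) = 60
Clamped end conditions give two more equations: 2h_0·M_0 + h_0·M_1 = 6(Δ_0 - S'(1)) = -30 and h_2·M_2 + 2h_2·M_3 = 6(S'(4) - Δ_2) = -60.
Hence M_0 = -18, M_1 = 6, M_2 = 24, M_3 = -42.
On [3, 4], with S_2(t) = a_2 + b_2·(t - 3) + c_2·(t - 3)² + d_2·(t - 3)³: c_2 = M_2/2 = 12, d_2 = (M_3 - M_2)/(6h_2) = -11, b_2 = Δ_2 - h_2(2M_2 + M_3)/6 = 9.

12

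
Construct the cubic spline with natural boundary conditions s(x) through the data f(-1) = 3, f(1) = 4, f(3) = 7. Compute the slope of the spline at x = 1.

With M_i denoting the second derivative at x_i, h_i = 2, 2, and Δ_i = (y_(i+1) − y_i)/h_i = 1/2, 3/2:
  2·M_0 + 8·M_1 + 2·M_2 = 6(Δ_1 - Δ_0) = 6
Natural end conditions: M_0 = M_2 = 0.
Solving: M_0 = 0, M_1 = 3/4, M_2 = 0.
On [1, 3], s'(x) = b_1 + 2c_1·(x - 1) + 3d_1·(x - 1)² with b_1 = Δ_1 - h_1(2M_1 + M_2)/6 = 1, c_1 = M_1/2 = 3/8, d_1 = (M_2 - M_1)/(6h_1) = -1/16. So s'(1) = 1.

1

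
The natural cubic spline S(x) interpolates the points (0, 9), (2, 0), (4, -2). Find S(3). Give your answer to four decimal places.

Write M_i for S''(x_i). With h_i = 2, 2 and divided differences Δ_i = -9/2, -1, the continuity of S' gives the tridiagonal system
  2·M_0 + 8·M_1 + 2·M_2 = 6(Δ_1 - Δ_0) = 21
Natural end conditions: M_0 = M_2 = 0.
Forward elimination and back-substitution give M_0 = 0, M_1 = 21/8, M_2 = 0.
On [2, 4], S(x) = 0 - 11/4·(x - 2) + 21/16·(x - 2)² - 7/32·(x - 2)³.
With (x - 2) = 1: S(3) = -53/32.

-1.6563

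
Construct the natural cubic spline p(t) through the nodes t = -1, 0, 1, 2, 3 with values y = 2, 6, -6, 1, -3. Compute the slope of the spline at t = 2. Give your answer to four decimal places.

5.1786

Let m_i = p''(x_i). Step sizes h_i = 1, 1, 1, 1; slopes of the chords Δ_i = (y_(i+1) - y_i)/h_i = 4, -12, 7, -4.
  1·m_0 + 4·m_1 + 1·m_2 = 6(Δ_1 - Δ_0) = -96
  1·m_1 + 4·m_2 + 1·m_3 = 6(Δ_2 - Δ_1) = 114
  1·m_2 + 4·m_3 + 1·m_4 = 6(Δ_3 - Δ_2) = -66
Natural end conditions: m_0 = m_4 = 0.
Forward elimination and back-substitution give m_0 = 0, m_1 = -981/28, m_2 = 309/7, m_3 = -771/28, m_4 = 0.
On [2, 3], p'(t) = b_3 + 2c_3·(t - 2) + 3d_3·(t - 2)² with b_3 = Δ_3 - h_3(2m_3 + m_4)/6 = 145/28, c_3 = m_3/2 = -771/56, d_3 = (m_4 - m_3)/(6h_3) = 257/56. So p'(2) = 145/28.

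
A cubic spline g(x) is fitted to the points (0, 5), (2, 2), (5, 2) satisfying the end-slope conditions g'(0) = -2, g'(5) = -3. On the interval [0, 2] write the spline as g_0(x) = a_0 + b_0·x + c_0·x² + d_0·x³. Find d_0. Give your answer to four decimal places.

0.2125

Put σ_i = g'' at the i-th knot. Here h = (2, 3) and Δ = (-3/2, 0), so the interior equations h_(i-1)·σ_(i-1) + 2(h_(i-1)+h_i)·σ_i + h_i·σ_(i+1) = 6(Δ_i − Δ_(i-1)) read
  2·σ_0 + 10·σ_1 + 3·σ_2 = 6(Δ_1 - Δ_0) = 9
Clamped end conditions give two more equations: 2h_0·σ_0 + h_0·σ_1 = 6(Δ_0 - g'(0)) = 3 and h_1·σ_1 + 2h_1·σ_2 = 6(g'(5) - Δ_1) = -18.
Solving: σ_0 = -7/20, σ_1 = 11/5, σ_2 = -41/10.
On [0, 2], with g_0(x) = a_0 + b_0·x + c_0·x² + d_0·x³: c_0 = σ_0/2 = -7/40, d_0 = (σ_1 - σ_0)/(6h_0) = 17/80, b_0 = Δ_0 - h_0(2σ_0 + σ_1)/6 = -2.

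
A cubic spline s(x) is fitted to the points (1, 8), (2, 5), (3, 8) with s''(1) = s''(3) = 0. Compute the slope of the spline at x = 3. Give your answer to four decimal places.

4.5000

Write m_i for s''(x_i). With h_i = 1, 1 and divided differences Δ_i = -3, 3, the continuity of s' gives the tridiagonal system
  1·m_0 + 4·m_1 + 1·m_2 = 6(Δ_1 - Δ_0) = 36
Natural end conditions: m_0 = m_2 = 0.
Solving the tridiagonal system: m_0 = 0, m_1 = 9, m_2 = 0.
On [2, 3], s'(x) = b_1 + 2c_1·(x - 2) + 3d_1·(x - 2)² with b_1 = Δ_1 - h_1(2m_1 + m_2)/6 = 0, c_1 = m_1/2 = 9/2, d_1 = (m_2 - m_1)/(6h_1) = -3/2. So s'(3) = 9/2.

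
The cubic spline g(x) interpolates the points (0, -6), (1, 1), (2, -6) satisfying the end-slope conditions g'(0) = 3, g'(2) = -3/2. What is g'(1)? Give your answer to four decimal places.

-0.3750

With σ_i denoting the second derivative at x_i, h_i = 1, 1, and Δ_i = (y_(i+1) − y_i)/h_i = 7, -7:
  1·σ_0 + 4·σ_1 + 1·σ_2 = 6(Δ_1 - Δ_0) = -84
Clamped end conditions give two more equations: 2h_0·σ_0 + h_0·σ_1 = 6(Δ_0 - g'(0)) = 24 and h_1·σ_1 + 2h_1·σ_2 = 6(g'(2) - Δ_1) = 33.
Solving the tridiagonal system: σ_0 = 123/4, σ_1 = -75/2, σ_2 = 141/4.
On [1, 2], g'(x) = b_1 + 2c_1·(x - 1) + 3d_1·(x - 1)² with b_1 = Δ_1 - h_1(2σ_1 + σ_2)/6 = -3/8, c_1 = σ_1/2 = -75/4, d_1 = (σ_2 - σ_1)/(6h_1) = 97/8. So g'(1) = -3/8.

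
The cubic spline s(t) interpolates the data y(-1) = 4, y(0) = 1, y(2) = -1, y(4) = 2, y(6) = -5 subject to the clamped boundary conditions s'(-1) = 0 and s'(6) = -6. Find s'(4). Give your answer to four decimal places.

With M_i denoting the second derivative at x_i, h_i = 1, 2, 2, 2, and Δ_i = (y_(i+1) − y_i)/h_i = -3, -1, 3/2, -7/2:
  1·M_0 + 6·M_1 + 2·M_2 = 6(Δ_1 - Δ_0) = 12
  2·M_1 + 8·M_2 + 2·M_3 = 6(Δ_2 - Δ_1) = 15
  2·M_2 + 8·M_3 + 2·M_4 = 6(Δ_3 - Δ_2) = -30
Clamped end conditions give two more equations: 2h_0·M_0 + h_0·M_1 = 6(Δ_0 - s'(-1)) = -18 and h_3·M_3 + 2h_3·M_4 = 6(s'(6) - Δ_3) = -15.
Solving the tridiagonal system: M_0 = -453/43, M_1 = 132/43, M_2 = 177/86, M_3 = -327/86, M_4 = -159/86.
On [4, 6], s'(t) = b_3 + 2c_3·(t - 4) + 3d_3·(t - 4)² with b_3 = Δ_3 - h_3(2M_3 + M_4)/6 = -15/43, c_3 = M_3/2 = -327/172, d_3 = (M_4 - M_3)/(6h_3) = 7/43. So s'(4) = -15/43.

-0.3488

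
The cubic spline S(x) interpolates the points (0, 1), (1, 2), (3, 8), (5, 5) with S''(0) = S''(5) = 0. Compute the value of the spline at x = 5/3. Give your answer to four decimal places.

Put m_i = S'' at the i-th knot. Here h = (1, 2, 2) and Δ = (1, 3, -3/2), so the interior equations h_(i-1)·m_(i-1) + 2(h_(i-1)+h_i)·m_i + h_i·m_(i+1) = 6(Δ_i − Δ_(i-1)) read
  1·m_0 + 6·m_1 + 2·m_2 = 6(Δ_1 - Δ_0) = 12
  2·m_1 + 8·m_2 + 2·m_3 = 6(Δ_2 - Δ_1) = -27
Natural end conditions: m_0 = m_3 = 0.
Solving: m_0 = 0, m_1 = 75/22, m_2 = -93/22, m_3 = 0.
On [1, 3], S(x) = 2 + 47/22·(x - 1) + 75/44·(x - 1)² - 7/11·(x - 1)³.
With (x - 1) = 2/3: S(5/3) = 1186/297.

3.9933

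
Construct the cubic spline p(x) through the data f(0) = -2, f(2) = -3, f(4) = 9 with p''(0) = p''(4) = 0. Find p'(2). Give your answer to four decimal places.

Let m_i = p''(x_i). Step sizes h_i = 2, 2; slopes of the chords Δ_i = (y_(i+1) - y_i)/h_i = -1/2, 6.
  2·m_0 + 8·m_1 + 2·m_2 = 6(Δ_1 - Δ_0) = 39
Natural end conditions: m_0 = m_2 = 0.
Solving the tridiagonal system: m_0 = 0, m_1 = 39/8, m_2 = 0.
On [2, 4], p'(x) = b_1 + 2c_1·(x - 2) + 3d_1·(x - 2)² with b_1 = Δ_1 - h_1(2m_1 + m_2)/6 = 11/4, c_1 = m_1/2 = 39/16, d_1 = (m_2 - m_1)/(6h_1) = -13/32. So p'(2) = 11/4.

2.7500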